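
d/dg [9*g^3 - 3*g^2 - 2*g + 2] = 27*g^2 - 6*g - 2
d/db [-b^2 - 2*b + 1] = -2*b - 2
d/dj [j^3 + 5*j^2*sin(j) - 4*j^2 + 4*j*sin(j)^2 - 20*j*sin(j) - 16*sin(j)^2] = 5*j^2*cos(j) + 3*j^2 + 10*j*sin(j) + 4*j*sin(2*j) - 20*j*cos(j) - 8*j + 4*sin(j)^2 - 20*sin(j) - 16*sin(2*j)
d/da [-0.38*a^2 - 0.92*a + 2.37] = -0.76*a - 0.92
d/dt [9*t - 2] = 9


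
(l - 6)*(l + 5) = l^2 - l - 30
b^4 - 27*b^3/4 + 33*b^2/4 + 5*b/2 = b*(b - 5)*(b - 2)*(b + 1/4)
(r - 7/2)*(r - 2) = r^2 - 11*r/2 + 7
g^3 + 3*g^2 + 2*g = g*(g + 1)*(g + 2)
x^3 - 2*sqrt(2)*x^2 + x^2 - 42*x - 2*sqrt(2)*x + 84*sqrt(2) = (x - 6)*(x + 7)*(x - 2*sqrt(2))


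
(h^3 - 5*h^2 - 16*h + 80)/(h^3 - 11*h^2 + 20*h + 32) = (h^2 - h - 20)/(h^2 - 7*h - 8)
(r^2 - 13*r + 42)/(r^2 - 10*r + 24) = (r - 7)/(r - 4)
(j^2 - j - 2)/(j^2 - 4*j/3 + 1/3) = 3*(j^2 - j - 2)/(3*j^2 - 4*j + 1)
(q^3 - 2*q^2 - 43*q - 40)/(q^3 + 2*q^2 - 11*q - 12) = (q^2 - 3*q - 40)/(q^2 + q - 12)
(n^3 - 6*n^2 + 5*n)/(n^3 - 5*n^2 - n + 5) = n/(n + 1)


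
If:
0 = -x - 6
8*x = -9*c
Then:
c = 16/3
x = -6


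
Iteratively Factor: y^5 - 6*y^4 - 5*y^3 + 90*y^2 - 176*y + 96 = (y - 3)*(y^4 - 3*y^3 - 14*y^2 + 48*y - 32) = (y - 4)*(y - 3)*(y^3 + y^2 - 10*y + 8) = (y - 4)*(y - 3)*(y - 1)*(y^2 + 2*y - 8) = (y - 4)*(y - 3)*(y - 2)*(y - 1)*(y + 4)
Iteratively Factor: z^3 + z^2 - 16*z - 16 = (z + 4)*(z^2 - 3*z - 4) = (z + 1)*(z + 4)*(z - 4)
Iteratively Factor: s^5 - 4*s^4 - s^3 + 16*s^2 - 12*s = (s + 2)*(s^4 - 6*s^3 + 11*s^2 - 6*s) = (s - 2)*(s + 2)*(s^3 - 4*s^2 + 3*s) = s*(s - 2)*(s + 2)*(s^2 - 4*s + 3) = s*(s - 3)*(s - 2)*(s + 2)*(s - 1)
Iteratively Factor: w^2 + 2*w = (w)*(w + 2)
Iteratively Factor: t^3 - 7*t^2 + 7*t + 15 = (t + 1)*(t^2 - 8*t + 15) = (t - 5)*(t + 1)*(t - 3)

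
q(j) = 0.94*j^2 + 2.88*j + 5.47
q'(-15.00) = -25.32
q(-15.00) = 173.77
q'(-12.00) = -19.68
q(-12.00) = 106.27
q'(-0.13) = 2.64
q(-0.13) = 5.11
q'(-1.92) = -0.73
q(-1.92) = 3.41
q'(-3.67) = -4.02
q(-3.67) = 7.56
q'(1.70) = 6.08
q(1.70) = 13.08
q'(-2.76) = -2.31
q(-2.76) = 4.68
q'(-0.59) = 1.77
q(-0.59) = 4.10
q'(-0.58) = 1.79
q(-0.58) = 4.12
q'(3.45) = 9.37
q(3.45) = 26.59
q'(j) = 1.88*j + 2.88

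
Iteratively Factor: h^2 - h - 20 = (h - 5)*(h + 4)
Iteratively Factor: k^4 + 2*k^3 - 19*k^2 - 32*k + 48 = (k - 4)*(k^3 + 6*k^2 + 5*k - 12) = (k - 4)*(k + 4)*(k^2 + 2*k - 3) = (k - 4)*(k + 3)*(k + 4)*(k - 1)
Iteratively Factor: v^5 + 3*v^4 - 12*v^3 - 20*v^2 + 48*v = (v - 2)*(v^4 + 5*v^3 - 2*v^2 - 24*v) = (v - 2)^2*(v^3 + 7*v^2 + 12*v) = (v - 2)^2*(v + 4)*(v^2 + 3*v) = v*(v - 2)^2*(v + 4)*(v + 3)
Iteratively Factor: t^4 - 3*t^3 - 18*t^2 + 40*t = (t - 5)*(t^3 + 2*t^2 - 8*t) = (t - 5)*(t + 4)*(t^2 - 2*t) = (t - 5)*(t - 2)*(t + 4)*(t)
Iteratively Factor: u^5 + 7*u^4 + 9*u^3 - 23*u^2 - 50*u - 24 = (u + 3)*(u^4 + 4*u^3 - 3*u^2 - 14*u - 8) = (u + 3)*(u + 4)*(u^3 - 3*u - 2) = (u + 1)*(u + 3)*(u + 4)*(u^2 - u - 2) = (u - 2)*(u + 1)*(u + 3)*(u + 4)*(u + 1)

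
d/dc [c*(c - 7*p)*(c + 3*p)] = 3*c^2 - 8*c*p - 21*p^2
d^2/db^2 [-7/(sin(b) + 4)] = 7*(sin(b)^2 - 4*sin(b) - 2)/(sin(b) + 4)^3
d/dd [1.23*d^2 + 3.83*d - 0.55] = 2.46*d + 3.83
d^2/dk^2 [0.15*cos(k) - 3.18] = -0.15*cos(k)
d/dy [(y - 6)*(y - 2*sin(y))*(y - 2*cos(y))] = (6 - y)*(y - 2*cos(y))*(2*cos(y) - 1) + (y - 6)*(y - 2*sin(y))*(2*sin(y) + 1) + (y - 2*sin(y))*(y - 2*cos(y))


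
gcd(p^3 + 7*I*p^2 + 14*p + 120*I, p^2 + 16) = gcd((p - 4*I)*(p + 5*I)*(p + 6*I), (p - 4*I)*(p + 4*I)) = p - 4*I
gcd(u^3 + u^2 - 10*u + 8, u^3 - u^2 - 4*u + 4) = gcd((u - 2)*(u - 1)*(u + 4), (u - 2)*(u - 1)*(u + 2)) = u^2 - 3*u + 2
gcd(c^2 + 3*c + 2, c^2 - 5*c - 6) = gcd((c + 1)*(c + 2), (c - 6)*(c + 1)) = c + 1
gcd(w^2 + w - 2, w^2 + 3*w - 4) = w - 1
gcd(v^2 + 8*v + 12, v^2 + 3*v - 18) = v + 6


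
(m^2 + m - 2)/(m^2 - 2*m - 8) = (m - 1)/(m - 4)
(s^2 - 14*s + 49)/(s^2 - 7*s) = (s - 7)/s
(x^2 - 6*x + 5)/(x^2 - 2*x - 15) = (x - 1)/(x + 3)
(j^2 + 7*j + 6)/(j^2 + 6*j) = (j + 1)/j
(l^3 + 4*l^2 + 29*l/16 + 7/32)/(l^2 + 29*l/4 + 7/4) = (8*l^2 + 30*l + 7)/(8*(l + 7))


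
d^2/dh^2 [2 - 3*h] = 0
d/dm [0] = 0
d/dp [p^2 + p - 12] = 2*p + 1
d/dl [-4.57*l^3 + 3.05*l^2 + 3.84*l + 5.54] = -13.71*l^2 + 6.1*l + 3.84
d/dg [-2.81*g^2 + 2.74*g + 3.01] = 2.74 - 5.62*g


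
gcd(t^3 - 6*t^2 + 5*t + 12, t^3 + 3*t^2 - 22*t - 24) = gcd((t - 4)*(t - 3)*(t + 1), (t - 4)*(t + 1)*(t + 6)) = t^2 - 3*t - 4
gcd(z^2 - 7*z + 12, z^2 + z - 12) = z - 3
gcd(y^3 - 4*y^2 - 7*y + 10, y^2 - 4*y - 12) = y + 2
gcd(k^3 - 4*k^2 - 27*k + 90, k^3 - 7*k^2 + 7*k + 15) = k - 3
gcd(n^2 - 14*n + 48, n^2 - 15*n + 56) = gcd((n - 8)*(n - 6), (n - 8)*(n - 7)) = n - 8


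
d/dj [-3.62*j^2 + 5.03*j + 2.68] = 5.03 - 7.24*j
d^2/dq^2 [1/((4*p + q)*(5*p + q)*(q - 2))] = 2*((4*p + q)^2*(5*p + q)^2 + (4*p + q)^2*(5*p + q)*(q - 2) + (4*p + q)^2*(q - 2)^2 + (4*p + q)*(5*p + q)^2*(q - 2) + (4*p + q)*(5*p + q)*(q - 2)^2 + (5*p + q)^2*(q - 2)^2)/((4*p + q)^3*(5*p + q)^3*(q - 2)^3)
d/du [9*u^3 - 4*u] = 27*u^2 - 4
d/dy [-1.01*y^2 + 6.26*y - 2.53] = 6.26 - 2.02*y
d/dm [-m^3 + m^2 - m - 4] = -3*m^2 + 2*m - 1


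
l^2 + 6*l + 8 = (l + 2)*(l + 4)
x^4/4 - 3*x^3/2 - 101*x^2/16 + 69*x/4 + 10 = (x/4 + 1)*(x - 8)*(x - 5/2)*(x + 1/2)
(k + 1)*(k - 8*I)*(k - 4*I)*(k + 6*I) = k^4 + k^3 - 6*I*k^3 + 40*k^2 - 6*I*k^2 + 40*k - 192*I*k - 192*I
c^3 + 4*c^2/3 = c^2*(c + 4/3)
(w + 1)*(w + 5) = w^2 + 6*w + 5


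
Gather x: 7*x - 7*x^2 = -7*x^2 + 7*x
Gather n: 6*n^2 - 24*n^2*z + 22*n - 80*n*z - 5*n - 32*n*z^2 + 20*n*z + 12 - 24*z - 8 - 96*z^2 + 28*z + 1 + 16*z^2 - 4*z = n^2*(6 - 24*z) + n*(-32*z^2 - 60*z + 17) - 80*z^2 + 5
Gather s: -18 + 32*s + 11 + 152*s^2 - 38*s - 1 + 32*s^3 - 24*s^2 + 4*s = 32*s^3 + 128*s^2 - 2*s - 8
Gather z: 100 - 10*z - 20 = 80 - 10*z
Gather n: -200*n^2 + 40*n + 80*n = -200*n^2 + 120*n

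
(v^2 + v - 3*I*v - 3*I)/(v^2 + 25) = (v^2 + v - 3*I*v - 3*I)/(v^2 + 25)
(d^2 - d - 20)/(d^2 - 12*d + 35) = (d + 4)/(d - 7)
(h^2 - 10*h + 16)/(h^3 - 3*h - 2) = (h - 8)/(h^2 + 2*h + 1)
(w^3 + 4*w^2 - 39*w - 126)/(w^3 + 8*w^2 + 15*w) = (w^2 + w - 42)/(w*(w + 5))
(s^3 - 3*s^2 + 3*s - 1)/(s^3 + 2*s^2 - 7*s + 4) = (s - 1)/(s + 4)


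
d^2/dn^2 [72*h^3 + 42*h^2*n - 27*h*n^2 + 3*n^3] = -54*h + 18*n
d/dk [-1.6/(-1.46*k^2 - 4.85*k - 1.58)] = (-4.672*k - 7.76)/(1.46*k^2 + 4.85*k + 1.58)^2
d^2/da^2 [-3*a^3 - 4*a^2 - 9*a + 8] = -18*a - 8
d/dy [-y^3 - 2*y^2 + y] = -3*y^2 - 4*y + 1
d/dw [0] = 0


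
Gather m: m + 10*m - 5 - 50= 11*m - 55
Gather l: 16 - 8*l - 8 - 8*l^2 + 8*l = 8 - 8*l^2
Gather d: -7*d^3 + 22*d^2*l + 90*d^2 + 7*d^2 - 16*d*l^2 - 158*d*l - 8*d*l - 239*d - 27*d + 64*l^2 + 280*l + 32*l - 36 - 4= -7*d^3 + d^2*(22*l + 97) + d*(-16*l^2 - 166*l - 266) + 64*l^2 + 312*l - 40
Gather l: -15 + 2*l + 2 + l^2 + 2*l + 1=l^2 + 4*l - 12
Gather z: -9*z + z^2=z^2 - 9*z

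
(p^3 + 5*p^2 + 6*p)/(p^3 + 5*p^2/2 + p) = 2*(p + 3)/(2*p + 1)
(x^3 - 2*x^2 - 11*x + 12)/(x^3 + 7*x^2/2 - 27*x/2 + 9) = 2*(x^2 - x - 12)/(2*x^2 + 9*x - 18)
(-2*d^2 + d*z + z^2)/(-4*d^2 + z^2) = (-d + z)/(-2*d + z)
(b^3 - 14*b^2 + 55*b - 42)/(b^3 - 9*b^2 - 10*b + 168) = (b - 1)/(b + 4)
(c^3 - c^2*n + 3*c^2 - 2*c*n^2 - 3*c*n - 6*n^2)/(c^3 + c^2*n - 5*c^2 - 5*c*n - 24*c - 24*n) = (c - 2*n)/(c - 8)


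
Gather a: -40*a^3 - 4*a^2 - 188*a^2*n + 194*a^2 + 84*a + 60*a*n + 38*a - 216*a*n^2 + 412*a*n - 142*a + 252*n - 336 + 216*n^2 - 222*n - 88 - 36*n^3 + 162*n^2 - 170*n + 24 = -40*a^3 + a^2*(190 - 188*n) + a*(-216*n^2 + 472*n - 20) - 36*n^3 + 378*n^2 - 140*n - 400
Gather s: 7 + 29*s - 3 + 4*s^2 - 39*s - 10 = 4*s^2 - 10*s - 6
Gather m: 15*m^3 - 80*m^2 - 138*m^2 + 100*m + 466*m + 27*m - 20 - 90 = 15*m^3 - 218*m^2 + 593*m - 110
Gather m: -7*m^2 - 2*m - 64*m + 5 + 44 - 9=-7*m^2 - 66*m + 40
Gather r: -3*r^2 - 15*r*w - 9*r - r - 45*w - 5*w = -3*r^2 + r*(-15*w - 10) - 50*w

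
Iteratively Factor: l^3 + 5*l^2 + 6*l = (l)*(l^2 + 5*l + 6) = l*(l + 3)*(l + 2)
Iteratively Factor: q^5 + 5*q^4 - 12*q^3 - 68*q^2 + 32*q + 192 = (q - 3)*(q^4 + 8*q^3 + 12*q^2 - 32*q - 64) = (q - 3)*(q + 2)*(q^3 + 6*q^2 - 32) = (q - 3)*(q + 2)*(q + 4)*(q^2 + 2*q - 8) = (q - 3)*(q - 2)*(q + 2)*(q + 4)*(q + 4)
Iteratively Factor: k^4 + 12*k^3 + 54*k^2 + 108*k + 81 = (k + 3)*(k^3 + 9*k^2 + 27*k + 27) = (k + 3)^2*(k^2 + 6*k + 9) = (k + 3)^3*(k + 3)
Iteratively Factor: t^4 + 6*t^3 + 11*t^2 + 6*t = (t + 3)*(t^3 + 3*t^2 + 2*t) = t*(t + 3)*(t^2 + 3*t + 2) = t*(t + 1)*(t + 3)*(t + 2)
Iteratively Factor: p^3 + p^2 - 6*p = (p - 2)*(p^2 + 3*p) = (p - 2)*(p + 3)*(p)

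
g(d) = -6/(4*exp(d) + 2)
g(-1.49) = -2.07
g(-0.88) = -1.64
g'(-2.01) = 0.50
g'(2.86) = 0.08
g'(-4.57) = 0.06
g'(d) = 24*exp(d)/(4*exp(d) + 2)^2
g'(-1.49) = 0.64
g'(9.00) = 0.00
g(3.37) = -0.05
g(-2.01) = -2.37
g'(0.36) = 0.58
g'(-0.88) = 0.74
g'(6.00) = 0.00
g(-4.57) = -2.94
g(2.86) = -0.08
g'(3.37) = 0.05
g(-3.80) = -2.87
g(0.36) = -0.78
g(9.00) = 0.00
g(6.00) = 0.00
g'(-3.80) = 0.12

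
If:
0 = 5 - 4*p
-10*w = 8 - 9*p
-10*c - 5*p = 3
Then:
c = -37/40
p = 5/4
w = 13/40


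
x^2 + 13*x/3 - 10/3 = (x - 2/3)*(x + 5)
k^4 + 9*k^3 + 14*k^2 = k^2*(k + 2)*(k + 7)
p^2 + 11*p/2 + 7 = (p + 2)*(p + 7/2)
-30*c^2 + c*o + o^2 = (-5*c + o)*(6*c + o)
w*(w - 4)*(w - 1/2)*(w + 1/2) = w^4 - 4*w^3 - w^2/4 + w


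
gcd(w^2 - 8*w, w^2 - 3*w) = w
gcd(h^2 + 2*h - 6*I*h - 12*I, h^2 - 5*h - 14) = h + 2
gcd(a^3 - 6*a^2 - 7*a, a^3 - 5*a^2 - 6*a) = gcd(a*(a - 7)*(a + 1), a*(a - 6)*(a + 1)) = a^2 + a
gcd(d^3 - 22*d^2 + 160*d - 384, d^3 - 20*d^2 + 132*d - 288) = d^2 - 14*d + 48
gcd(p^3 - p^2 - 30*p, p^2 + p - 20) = p + 5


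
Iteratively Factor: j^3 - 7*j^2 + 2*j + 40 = (j - 4)*(j^2 - 3*j - 10) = (j - 4)*(j + 2)*(j - 5)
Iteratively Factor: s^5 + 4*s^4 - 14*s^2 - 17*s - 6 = (s + 1)*(s^4 + 3*s^3 - 3*s^2 - 11*s - 6) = (s - 2)*(s + 1)*(s^3 + 5*s^2 + 7*s + 3) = (s - 2)*(s + 1)^2*(s^2 + 4*s + 3) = (s - 2)*(s + 1)^2*(s + 3)*(s + 1)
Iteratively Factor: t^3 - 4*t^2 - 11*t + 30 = (t - 2)*(t^2 - 2*t - 15) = (t - 5)*(t - 2)*(t + 3)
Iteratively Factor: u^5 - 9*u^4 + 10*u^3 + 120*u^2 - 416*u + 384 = (u - 2)*(u^4 - 7*u^3 - 4*u^2 + 112*u - 192) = (u - 4)*(u - 2)*(u^3 - 3*u^2 - 16*u + 48) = (u - 4)*(u - 2)*(u + 4)*(u^2 - 7*u + 12) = (u - 4)*(u - 3)*(u - 2)*(u + 4)*(u - 4)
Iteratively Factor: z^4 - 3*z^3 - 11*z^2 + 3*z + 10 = (z + 2)*(z^3 - 5*z^2 - z + 5) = (z - 1)*(z + 2)*(z^2 - 4*z - 5) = (z - 1)*(z + 1)*(z + 2)*(z - 5)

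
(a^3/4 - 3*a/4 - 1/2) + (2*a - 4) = a^3/4 + 5*a/4 - 9/2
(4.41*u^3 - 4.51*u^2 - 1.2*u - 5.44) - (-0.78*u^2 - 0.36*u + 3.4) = 4.41*u^3 - 3.73*u^2 - 0.84*u - 8.84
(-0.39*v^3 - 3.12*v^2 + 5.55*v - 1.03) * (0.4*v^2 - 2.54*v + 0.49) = -0.156*v^5 - 0.2574*v^4 + 9.9537*v^3 - 16.0378*v^2 + 5.3357*v - 0.5047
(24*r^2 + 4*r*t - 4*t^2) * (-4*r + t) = -96*r^3 + 8*r^2*t + 20*r*t^2 - 4*t^3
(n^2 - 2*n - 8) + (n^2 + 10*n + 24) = 2*n^2 + 8*n + 16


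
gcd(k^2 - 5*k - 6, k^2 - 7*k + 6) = k - 6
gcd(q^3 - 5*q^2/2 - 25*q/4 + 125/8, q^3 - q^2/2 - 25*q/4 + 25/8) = q^2 - 25/4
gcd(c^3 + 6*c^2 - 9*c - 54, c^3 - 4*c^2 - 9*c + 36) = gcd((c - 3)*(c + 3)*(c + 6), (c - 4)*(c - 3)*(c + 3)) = c^2 - 9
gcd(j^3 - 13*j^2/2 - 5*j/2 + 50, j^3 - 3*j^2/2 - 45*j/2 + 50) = j - 4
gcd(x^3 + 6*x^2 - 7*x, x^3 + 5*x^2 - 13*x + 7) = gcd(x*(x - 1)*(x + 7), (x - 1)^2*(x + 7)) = x^2 + 6*x - 7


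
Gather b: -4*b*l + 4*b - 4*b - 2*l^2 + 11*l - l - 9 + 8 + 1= -4*b*l - 2*l^2 + 10*l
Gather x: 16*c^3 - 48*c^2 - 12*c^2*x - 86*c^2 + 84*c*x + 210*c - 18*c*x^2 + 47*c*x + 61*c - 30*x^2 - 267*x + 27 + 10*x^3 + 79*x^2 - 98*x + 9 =16*c^3 - 134*c^2 + 271*c + 10*x^3 + x^2*(49 - 18*c) + x*(-12*c^2 + 131*c - 365) + 36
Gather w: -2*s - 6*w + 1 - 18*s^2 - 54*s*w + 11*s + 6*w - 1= -18*s^2 - 54*s*w + 9*s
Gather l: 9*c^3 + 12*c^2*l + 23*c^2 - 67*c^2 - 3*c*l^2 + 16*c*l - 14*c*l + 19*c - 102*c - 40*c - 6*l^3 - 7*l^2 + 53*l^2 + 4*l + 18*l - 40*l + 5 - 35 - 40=9*c^3 - 44*c^2 - 123*c - 6*l^3 + l^2*(46 - 3*c) + l*(12*c^2 + 2*c - 18) - 70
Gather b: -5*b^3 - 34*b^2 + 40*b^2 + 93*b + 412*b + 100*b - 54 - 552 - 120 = -5*b^3 + 6*b^2 + 605*b - 726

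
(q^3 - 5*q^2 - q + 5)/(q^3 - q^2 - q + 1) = (q - 5)/(q - 1)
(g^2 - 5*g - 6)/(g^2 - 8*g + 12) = (g + 1)/(g - 2)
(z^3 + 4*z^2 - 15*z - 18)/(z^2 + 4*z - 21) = (z^2 + 7*z + 6)/(z + 7)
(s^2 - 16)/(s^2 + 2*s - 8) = (s - 4)/(s - 2)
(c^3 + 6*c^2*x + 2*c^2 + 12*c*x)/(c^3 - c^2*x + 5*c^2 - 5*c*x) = (c^2 + 6*c*x + 2*c + 12*x)/(c^2 - c*x + 5*c - 5*x)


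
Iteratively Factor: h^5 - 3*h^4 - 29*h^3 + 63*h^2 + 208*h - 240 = (h - 1)*(h^4 - 2*h^3 - 31*h^2 + 32*h + 240) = (h - 4)*(h - 1)*(h^3 + 2*h^2 - 23*h - 60) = (h - 5)*(h - 4)*(h - 1)*(h^2 + 7*h + 12) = (h - 5)*(h - 4)*(h - 1)*(h + 3)*(h + 4)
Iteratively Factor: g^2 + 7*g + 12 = (g + 3)*(g + 4)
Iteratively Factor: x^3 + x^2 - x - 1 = (x - 1)*(x^2 + 2*x + 1) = (x - 1)*(x + 1)*(x + 1)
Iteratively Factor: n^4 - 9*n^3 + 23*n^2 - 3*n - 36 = (n - 4)*(n^3 - 5*n^2 + 3*n + 9) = (n - 4)*(n - 3)*(n^2 - 2*n - 3) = (n - 4)*(n - 3)^2*(n + 1)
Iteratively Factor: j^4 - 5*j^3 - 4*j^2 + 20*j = (j + 2)*(j^3 - 7*j^2 + 10*j) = (j - 5)*(j + 2)*(j^2 - 2*j) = j*(j - 5)*(j + 2)*(j - 2)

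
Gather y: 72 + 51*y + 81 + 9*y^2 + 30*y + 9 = 9*y^2 + 81*y + 162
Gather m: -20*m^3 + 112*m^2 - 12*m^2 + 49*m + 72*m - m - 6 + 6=-20*m^3 + 100*m^2 + 120*m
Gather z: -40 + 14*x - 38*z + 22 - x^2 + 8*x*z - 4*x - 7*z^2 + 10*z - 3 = -x^2 + 10*x - 7*z^2 + z*(8*x - 28) - 21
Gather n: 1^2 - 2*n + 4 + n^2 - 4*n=n^2 - 6*n + 5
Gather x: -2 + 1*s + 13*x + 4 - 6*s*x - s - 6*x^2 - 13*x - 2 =-6*s*x - 6*x^2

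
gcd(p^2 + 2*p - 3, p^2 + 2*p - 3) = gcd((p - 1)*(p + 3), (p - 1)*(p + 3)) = p^2 + 2*p - 3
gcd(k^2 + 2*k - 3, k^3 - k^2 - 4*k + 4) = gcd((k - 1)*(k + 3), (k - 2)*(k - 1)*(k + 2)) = k - 1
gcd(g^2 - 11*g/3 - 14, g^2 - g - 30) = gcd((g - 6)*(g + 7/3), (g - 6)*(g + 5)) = g - 6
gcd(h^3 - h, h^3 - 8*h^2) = h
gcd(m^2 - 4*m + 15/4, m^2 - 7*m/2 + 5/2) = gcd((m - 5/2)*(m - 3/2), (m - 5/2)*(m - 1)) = m - 5/2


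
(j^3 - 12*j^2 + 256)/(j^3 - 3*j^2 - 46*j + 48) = (j^2 - 4*j - 32)/(j^2 + 5*j - 6)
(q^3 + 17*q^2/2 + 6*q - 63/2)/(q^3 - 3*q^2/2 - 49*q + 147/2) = (q + 3)/(q - 7)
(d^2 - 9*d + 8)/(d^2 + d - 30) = (d^2 - 9*d + 8)/(d^2 + d - 30)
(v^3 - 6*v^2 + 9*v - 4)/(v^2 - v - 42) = (-v^3 + 6*v^2 - 9*v + 4)/(-v^2 + v + 42)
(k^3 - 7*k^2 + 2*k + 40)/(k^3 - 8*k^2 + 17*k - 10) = (k^2 - 2*k - 8)/(k^2 - 3*k + 2)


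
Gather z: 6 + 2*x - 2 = 2*x + 4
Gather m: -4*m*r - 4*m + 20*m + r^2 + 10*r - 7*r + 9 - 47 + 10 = m*(16 - 4*r) + r^2 + 3*r - 28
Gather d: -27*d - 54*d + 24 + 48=72 - 81*d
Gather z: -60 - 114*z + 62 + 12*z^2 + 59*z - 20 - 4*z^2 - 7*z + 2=8*z^2 - 62*z - 16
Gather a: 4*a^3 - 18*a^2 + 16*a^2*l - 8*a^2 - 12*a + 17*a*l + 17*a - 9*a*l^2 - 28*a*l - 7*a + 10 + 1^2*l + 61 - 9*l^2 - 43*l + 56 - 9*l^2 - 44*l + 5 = 4*a^3 + a^2*(16*l - 26) + a*(-9*l^2 - 11*l - 2) - 18*l^2 - 86*l + 132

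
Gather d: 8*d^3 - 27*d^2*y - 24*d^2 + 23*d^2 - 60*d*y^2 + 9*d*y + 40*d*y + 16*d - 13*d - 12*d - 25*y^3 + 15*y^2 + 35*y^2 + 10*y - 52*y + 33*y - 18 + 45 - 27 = 8*d^3 + d^2*(-27*y - 1) + d*(-60*y^2 + 49*y - 9) - 25*y^3 + 50*y^2 - 9*y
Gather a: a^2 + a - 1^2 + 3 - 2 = a^2 + a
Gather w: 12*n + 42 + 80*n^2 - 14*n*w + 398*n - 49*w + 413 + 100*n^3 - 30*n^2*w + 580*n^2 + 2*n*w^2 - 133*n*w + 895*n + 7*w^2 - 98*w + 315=100*n^3 + 660*n^2 + 1305*n + w^2*(2*n + 7) + w*(-30*n^2 - 147*n - 147) + 770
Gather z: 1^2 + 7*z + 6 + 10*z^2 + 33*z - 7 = 10*z^2 + 40*z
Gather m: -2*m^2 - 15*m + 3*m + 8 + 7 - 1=-2*m^2 - 12*m + 14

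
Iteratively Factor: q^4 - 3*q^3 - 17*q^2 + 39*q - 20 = (q + 4)*(q^3 - 7*q^2 + 11*q - 5) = (q - 1)*(q + 4)*(q^2 - 6*q + 5) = (q - 1)^2*(q + 4)*(q - 5)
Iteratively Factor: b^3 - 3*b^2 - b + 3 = (b - 1)*(b^2 - 2*b - 3) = (b - 1)*(b + 1)*(b - 3)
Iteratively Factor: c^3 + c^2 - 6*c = (c)*(c^2 + c - 6) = c*(c - 2)*(c + 3)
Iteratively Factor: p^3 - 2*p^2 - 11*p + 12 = (p + 3)*(p^2 - 5*p + 4) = (p - 4)*(p + 3)*(p - 1)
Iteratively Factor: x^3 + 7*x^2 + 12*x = (x + 3)*(x^2 + 4*x) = x*(x + 3)*(x + 4)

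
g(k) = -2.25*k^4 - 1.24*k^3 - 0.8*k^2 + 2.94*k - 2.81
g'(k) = -9.0*k^3 - 3.72*k^2 - 1.6*k + 2.94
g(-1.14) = -9.16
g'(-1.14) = 13.26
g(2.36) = -86.42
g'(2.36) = -139.85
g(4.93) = -1485.48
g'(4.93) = -1173.77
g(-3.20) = -215.71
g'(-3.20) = 264.88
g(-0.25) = -3.58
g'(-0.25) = 3.25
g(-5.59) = -2024.64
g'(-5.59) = 1467.73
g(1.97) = -43.49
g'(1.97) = -83.46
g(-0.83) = -6.16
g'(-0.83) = 6.85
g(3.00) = -216.92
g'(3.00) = -278.34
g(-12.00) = -44666.57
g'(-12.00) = 15038.46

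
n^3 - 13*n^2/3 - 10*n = n*(n - 6)*(n + 5/3)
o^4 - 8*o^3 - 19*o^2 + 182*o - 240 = (o - 8)*(o - 3)*(o - 2)*(o + 5)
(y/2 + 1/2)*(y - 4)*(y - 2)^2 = y^4/2 - 7*y^3/2 + 6*y^2 + 2*y - 8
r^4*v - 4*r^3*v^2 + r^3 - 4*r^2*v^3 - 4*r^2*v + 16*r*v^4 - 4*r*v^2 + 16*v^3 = (r - 4*v)*(r - 2*v)*(r + 2*v)*(r*v + 1)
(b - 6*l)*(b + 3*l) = b^2 - 3*b*l - 18*l^2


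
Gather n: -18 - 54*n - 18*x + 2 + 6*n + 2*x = -48*n - 16*x - 16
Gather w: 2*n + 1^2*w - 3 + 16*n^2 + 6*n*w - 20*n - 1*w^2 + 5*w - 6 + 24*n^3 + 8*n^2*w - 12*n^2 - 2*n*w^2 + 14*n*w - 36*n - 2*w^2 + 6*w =24*n^3 + 4*n^2 - 54*n + w^2*(-2*n - 3) + w*(8*n^2 + 20*n + 12) - 9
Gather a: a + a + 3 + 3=2*a + 6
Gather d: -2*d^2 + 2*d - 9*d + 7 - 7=-2*d^2 - 7*d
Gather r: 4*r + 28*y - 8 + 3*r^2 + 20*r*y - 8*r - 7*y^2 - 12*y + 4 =3*r^2 + r*(20*y - 4) - 7*y^2 + 16*y - 4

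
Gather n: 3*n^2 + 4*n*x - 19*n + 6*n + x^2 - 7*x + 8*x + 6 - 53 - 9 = 3*n^2 + n*(4*x - 13) + x^2 + x - 56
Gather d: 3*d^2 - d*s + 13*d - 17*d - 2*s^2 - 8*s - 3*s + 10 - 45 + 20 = 3*d^2 + d*(-s - 4) - 2*s^2 - 11*s - 15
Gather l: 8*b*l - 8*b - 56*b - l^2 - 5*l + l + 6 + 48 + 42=-64*b - l^2 + l*(8*b - 4) + 96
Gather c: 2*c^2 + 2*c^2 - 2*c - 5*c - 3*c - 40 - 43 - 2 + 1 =4*c^2 - 10*c - 84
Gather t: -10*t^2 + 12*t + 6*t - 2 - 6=-10*t^2 + 18*t - 8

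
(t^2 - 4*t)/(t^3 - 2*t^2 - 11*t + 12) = t/(t^2 + 2*t - 3)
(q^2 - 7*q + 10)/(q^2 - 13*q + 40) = (q - 2)/(q - 8)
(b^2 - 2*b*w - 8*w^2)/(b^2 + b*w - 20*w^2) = (b + 2*w)/(b + 5*w)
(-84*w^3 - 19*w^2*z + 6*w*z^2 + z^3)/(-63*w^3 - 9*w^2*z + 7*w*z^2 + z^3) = (-4*w + z)/(-3*w + z)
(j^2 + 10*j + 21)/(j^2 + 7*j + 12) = (j + 7)/(j + 4)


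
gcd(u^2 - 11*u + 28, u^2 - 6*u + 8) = u - 4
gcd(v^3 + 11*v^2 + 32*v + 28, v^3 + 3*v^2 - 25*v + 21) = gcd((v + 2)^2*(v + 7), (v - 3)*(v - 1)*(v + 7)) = v + 7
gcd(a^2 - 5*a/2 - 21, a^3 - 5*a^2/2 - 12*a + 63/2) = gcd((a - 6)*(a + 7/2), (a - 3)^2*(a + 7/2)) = a + 7/2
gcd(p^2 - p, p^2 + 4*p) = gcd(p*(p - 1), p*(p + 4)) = p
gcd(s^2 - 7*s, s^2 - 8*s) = s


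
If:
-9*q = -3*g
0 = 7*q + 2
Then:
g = -6/7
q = -2/7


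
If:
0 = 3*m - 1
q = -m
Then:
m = 1/3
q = -1/3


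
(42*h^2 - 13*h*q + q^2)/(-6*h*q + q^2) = (-7*h + q)/q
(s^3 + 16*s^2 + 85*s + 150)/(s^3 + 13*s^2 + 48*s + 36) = (s^2 + 10*s + 25)/(s^2 + 7*s + 6)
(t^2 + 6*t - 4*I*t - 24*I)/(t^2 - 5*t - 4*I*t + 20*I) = (t + 6)/(t - 5)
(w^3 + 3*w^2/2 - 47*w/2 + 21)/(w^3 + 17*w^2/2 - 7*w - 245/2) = (w^2 + 5*w - 6)/(w^2 + 12*w + 35)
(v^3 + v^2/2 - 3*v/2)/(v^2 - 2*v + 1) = v*(2*v + 3)/(2*(v - 1))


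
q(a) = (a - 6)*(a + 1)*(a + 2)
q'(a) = (a - 6)*(a + 1) + (a - 6)*(a + 2) + (a + 1)*(a + 2)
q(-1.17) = 1.01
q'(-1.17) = -4.87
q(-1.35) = 1.67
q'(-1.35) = -2.43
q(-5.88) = -224.94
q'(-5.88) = 123.00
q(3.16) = -60.96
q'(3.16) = -5.00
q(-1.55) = 1.87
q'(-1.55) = 0.51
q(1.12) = -32.28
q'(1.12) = -18.96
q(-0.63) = -3.36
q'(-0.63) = -11.03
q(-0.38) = -6.41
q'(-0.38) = -13.29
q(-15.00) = -3822.00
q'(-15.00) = 749.00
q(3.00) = -60.00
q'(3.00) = -7.00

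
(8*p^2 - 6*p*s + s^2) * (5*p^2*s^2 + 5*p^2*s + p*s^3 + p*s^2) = 40*p^4*s^2 + 40*p^4*s - 22*p^3*s^3 - 22*p^3*s^2 - p^2*s^4 - p^2*s^3 + p*s^5 + p*s^4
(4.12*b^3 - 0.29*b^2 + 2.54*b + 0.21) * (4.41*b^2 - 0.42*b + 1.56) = 18.1692*b^5 - 3.0093*b^4 + 17.7504*b^3 - 0.5931*b^2 + 3.8742*b + 0.3276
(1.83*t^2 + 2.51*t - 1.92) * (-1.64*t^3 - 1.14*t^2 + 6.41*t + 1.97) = -3.0012*t^5 - 6.2026*t^4 + 12.0177*t^3 + 21.883*t^2 - 7.3625*t - 3.7824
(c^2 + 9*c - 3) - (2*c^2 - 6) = -c^2 + 9*c + 3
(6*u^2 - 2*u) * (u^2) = 6*u^4 - 2*u^3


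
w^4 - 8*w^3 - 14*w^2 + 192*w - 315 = (w - 7)*(w - 3)^2*(w + 5)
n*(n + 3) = n^2 + 3*n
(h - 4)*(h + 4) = h^2 - 16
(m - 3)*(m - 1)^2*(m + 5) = m^4 - 18*m^2 + 32*m - 15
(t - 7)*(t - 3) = t^2 - 10*t + 21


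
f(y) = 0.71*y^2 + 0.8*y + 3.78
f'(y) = 1.42*y + 0.8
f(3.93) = 17.89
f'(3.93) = 6.38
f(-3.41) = 9.31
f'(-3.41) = -4.04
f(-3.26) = 8.72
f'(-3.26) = -3.83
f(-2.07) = 5.17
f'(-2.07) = -2.14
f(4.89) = 24.67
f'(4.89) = 7.74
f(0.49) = 4.34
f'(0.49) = 1.50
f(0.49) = 4.34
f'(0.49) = 1.50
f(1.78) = 7.45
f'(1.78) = 3.33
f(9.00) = 68.49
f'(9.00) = 13.58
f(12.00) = 115.62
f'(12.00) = 17.84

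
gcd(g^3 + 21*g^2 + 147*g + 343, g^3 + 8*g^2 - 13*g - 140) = g + 7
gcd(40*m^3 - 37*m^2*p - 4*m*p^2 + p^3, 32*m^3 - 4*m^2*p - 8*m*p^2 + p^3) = -8*m + p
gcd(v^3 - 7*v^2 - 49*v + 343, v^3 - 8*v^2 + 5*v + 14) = v - 7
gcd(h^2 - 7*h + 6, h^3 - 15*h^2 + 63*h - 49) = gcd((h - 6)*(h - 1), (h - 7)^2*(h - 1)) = h - 1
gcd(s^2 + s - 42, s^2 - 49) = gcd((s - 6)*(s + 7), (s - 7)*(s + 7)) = s + 7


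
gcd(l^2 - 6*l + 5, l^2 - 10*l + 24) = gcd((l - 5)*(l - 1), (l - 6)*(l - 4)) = 1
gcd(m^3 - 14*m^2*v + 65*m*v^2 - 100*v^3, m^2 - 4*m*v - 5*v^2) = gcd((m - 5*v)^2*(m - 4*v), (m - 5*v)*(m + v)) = -m + 5*v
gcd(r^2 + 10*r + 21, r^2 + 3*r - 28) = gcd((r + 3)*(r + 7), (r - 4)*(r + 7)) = r + 7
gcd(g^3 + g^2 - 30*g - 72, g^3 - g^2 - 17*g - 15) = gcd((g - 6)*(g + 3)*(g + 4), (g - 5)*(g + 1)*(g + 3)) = g + 3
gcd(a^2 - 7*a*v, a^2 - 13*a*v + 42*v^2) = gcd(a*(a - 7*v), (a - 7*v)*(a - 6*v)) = -a + 7*v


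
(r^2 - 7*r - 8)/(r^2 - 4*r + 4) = (r^2 - 7*r - 8)/(r^2 - 4*r + 4)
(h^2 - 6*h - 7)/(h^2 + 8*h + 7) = (h - 7)/(h + 7)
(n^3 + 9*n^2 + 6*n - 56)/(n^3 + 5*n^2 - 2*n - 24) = (n + 7)/(n + 3)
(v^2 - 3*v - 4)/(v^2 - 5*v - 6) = (v - 4)/(v - 6)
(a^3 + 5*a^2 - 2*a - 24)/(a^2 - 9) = (a^2 + 2*a - 8)/(a - 3)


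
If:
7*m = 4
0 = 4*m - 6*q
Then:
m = 4/7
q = 8/21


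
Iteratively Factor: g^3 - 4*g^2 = (g - 4)*(g^2) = g*(g - 4)*(g)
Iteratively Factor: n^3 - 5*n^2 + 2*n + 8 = (n + 1)*(n^2 - 6*n + 8) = (n - 2)*(n + 1)*(n - 4)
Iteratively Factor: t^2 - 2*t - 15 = (t + 3)*(t - 5)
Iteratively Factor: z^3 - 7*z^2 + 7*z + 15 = (z - 5)*(z^2 - 2*z - 3) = (z - 5)*(z + 1)*(z - 3)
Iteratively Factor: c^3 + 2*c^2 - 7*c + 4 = (c - 1)*(c^2 + 3*c - 4) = (c - 1)*(c + 4)*(c - 1)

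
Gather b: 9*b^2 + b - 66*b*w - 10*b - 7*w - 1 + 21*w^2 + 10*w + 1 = 9*b^2 + b*(-66*w - 9) + 21*w^2 + 3*w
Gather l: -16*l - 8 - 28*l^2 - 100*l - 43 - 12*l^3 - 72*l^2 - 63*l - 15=-12*l^3 - 100*l^2 - 179*l - 66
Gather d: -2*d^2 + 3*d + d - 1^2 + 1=-2*d^2 + 4*d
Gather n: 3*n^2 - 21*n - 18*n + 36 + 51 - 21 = 3*n^2 - 39*n + 66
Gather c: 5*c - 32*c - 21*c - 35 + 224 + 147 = 336 - 48*c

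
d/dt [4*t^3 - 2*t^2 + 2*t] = 12*t^2 - 4*t + 2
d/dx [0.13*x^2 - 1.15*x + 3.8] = 0.26*x - 1.15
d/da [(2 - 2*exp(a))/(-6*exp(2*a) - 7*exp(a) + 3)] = 2*((1 - exp(a))*(12*exp(a) + 7) + 6*exp(2*a) + 7*exp(a) - 3)*exp(a)/(6*exp(2*a) + 7*exp(a) - 3)^2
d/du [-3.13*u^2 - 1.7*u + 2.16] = -6.26*u - 1.7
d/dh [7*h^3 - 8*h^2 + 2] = h*(21*h - 16)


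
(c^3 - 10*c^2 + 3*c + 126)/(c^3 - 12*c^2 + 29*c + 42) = (c + 3)/(c + 1)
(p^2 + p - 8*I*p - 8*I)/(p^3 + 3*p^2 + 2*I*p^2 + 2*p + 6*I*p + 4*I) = (p - 8*I)/(p^2 + 2*p*(1 + I) + 4*I)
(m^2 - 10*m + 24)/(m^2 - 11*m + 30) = (m - 4)/(m - 5)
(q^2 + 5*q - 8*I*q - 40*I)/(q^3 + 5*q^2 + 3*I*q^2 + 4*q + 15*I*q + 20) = (q - 8*I)/(q^2 + 3*I*q + 4)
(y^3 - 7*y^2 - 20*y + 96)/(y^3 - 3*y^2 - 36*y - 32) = (y - 3)/(y + 1)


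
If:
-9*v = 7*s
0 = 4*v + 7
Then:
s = 9/4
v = -7/4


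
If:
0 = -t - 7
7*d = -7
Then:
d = -1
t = -7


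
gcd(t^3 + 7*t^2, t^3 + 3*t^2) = t^2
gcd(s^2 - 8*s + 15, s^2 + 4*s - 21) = s - 3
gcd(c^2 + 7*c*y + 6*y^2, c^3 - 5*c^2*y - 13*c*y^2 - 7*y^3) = c + y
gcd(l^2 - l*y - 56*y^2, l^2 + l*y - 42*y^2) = l + 7*y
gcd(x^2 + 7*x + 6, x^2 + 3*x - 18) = x + 6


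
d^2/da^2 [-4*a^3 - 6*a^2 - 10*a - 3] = -24*a - 12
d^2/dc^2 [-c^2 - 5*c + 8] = -2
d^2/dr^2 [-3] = 0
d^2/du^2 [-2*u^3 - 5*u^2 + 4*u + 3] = -12*u - 10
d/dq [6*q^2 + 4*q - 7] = 12*q + 4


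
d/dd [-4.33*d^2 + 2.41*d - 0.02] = 2.41 - 8.66*d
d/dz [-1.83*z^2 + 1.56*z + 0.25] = 1.56 - 3.66*z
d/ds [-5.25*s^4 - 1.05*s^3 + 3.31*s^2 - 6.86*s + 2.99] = -21.0*s^3 - 3.15*s^2 + 6.62*s - 6.86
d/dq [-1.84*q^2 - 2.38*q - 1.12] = -3.68*q - 2.38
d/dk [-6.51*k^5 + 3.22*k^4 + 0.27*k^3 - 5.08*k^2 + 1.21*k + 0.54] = -32.55*k^4 + 12.88*k^3 + 0.81*k^2 - 10.16*k + 1.21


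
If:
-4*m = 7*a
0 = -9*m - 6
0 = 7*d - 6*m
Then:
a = 8/21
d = -4/7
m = -2/3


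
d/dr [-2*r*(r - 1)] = 2 - 4*r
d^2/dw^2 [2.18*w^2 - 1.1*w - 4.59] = 4.36000000000000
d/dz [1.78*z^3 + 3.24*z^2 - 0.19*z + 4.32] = 5.34*z^2 + 6.48*z - 0.19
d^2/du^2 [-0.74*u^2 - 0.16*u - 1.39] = -1.48000000000000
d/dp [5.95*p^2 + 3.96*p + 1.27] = 11.9*p + 3.96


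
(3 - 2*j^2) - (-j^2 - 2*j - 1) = -j^2 + 2*j + 4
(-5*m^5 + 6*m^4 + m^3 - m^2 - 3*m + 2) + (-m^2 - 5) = -5*m^5 + 6*m^4 + m^3 - 2*m^2 - 3*m - 3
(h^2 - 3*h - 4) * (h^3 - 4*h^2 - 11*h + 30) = h^5 - 7*h^4 - 3*h^3 + 79*h^2 - 46*h - 120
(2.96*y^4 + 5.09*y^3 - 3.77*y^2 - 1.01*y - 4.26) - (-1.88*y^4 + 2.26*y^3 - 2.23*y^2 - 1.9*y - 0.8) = 4.84*y^4 + 2.83*y^3 - 1.54*y^2 + 0.89*y - 3.46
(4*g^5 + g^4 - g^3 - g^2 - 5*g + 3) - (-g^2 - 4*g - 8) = 4*g^5 + g^4 - g^3 - g + 11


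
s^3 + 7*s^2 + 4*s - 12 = (s - 1)*(s + 2)*(s + 6)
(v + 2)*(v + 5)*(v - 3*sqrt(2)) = v^3 - 3*sqrt(2)*v^2 + 7*v^2 - 21*sqrt(2)*v + 10*v - 30*sqrt(2)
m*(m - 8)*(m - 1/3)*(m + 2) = m^4 - 19*m^3/3 - 14*m^2 + 16*m/3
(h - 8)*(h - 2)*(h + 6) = h^3 - 4*h^2 - 44*h + 96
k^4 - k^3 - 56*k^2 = k^2*(k - 8)*(k + 7)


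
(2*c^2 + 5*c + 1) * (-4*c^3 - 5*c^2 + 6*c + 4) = -8*c^5 - 30*c^4 - 17*c^3 + 33*c^2 + 26*c + 4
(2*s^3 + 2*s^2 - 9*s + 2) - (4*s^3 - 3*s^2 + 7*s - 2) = -2*s^3 + 5*s^2 - 16*s + 4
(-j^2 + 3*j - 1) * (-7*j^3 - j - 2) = 7*j^5 - 21*j^4 + 8*j^3 - j^2 - 5*j + 2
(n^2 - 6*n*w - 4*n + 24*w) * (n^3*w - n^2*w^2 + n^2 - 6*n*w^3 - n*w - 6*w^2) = n^5*w - 7*n^4*w^2 - 4*n^4*w + n^4 + 28*n^3*w^2 - 7*n^3*w - 4*n^3 + 36*n^2*w^4 + 28*n^2*w - 144*n*w^4 + 36*n*w^3 - 144*w^3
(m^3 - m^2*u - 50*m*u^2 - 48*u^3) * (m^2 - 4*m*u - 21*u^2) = m^5 - 5*m^4*u - 67*m^3*u^2 + 173*m^2*u^3 + 1242*m*u^4 + 1008*u^5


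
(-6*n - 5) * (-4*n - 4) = 24*n^2 + 44*n + 20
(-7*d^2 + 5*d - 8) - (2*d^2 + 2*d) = -9*d^2 + 3*d - 8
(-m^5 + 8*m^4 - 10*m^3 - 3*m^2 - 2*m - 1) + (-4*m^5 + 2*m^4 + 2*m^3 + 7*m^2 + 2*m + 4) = -5*m^5 + 10*m^4 - 8*m^3 + 4*m^2 + 3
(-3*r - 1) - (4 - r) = -2*r - 5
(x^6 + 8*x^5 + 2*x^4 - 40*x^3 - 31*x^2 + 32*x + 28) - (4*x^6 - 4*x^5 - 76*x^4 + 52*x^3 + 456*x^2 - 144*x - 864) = -3*x^6 + 12*x^5 + 78*x^4 - 92*x^3 - 487*x^2 + 176*x + 892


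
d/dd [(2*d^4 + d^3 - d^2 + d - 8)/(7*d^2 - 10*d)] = (28*d^5 - 53*d^4 - 20*d^3 + 3*d^2 + 112*d - 80)/(d^2*(49*d^2 - 140*d + 100))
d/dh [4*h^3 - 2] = 12*h^2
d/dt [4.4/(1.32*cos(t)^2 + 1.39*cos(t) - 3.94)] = (11.616*cos(t) + 6.116)*sin(t)/(1.32*cos(t)^2 + 1.39*cos(t) - 3.94)^2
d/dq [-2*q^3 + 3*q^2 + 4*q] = -6*q^2 + 6*q + 4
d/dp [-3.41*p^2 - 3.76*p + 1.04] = -6.82*p - 3.76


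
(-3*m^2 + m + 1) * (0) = 0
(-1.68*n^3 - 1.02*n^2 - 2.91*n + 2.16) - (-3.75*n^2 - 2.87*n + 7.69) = -1.68*n^3 + 2.73*n^2 - 0.04*n - 5.53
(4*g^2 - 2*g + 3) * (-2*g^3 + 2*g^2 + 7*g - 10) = -8*g^5 + 12*g^4 + 18*g^3 - 48*g^2 + 41*g - 30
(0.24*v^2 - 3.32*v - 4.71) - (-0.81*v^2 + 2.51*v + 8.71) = 1.05*v^2 - 5.83*v - 13.42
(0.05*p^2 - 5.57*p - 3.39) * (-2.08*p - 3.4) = -0.104*p^3 + 11.4156*p^2 + 25.9892*p + 11.526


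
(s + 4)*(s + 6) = s^2 + 10*s + 24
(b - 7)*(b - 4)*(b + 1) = b^3 - 10*b^2 + 17*b + 28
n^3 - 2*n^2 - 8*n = n*(n - 4)*(n + 2)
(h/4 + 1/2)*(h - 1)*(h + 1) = h^3/4 + h^2/2 - h/4 - 1/2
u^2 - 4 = (u - 2)*(u + 2)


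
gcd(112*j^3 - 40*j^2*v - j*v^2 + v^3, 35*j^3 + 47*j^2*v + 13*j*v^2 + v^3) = 7*j + v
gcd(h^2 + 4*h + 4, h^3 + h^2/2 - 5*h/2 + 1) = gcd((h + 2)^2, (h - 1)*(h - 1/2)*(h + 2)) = h + 2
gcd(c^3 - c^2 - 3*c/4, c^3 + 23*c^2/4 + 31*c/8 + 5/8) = c + 1/2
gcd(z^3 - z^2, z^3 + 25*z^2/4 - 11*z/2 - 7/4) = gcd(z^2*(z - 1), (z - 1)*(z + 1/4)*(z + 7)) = z - 1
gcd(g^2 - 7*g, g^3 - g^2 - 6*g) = g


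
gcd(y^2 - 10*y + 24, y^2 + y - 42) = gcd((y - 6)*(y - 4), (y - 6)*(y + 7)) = y - 6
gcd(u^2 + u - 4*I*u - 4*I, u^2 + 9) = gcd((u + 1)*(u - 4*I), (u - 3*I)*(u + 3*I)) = 1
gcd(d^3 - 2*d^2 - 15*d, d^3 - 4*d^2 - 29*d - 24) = d + 3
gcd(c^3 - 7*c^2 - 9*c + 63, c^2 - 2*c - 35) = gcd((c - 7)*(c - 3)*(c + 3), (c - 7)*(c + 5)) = c - 7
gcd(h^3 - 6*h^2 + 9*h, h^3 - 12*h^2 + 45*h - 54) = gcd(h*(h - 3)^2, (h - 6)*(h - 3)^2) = h^2 - 6*h + 9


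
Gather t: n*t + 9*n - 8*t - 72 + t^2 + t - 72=9*n + t^2 + t*(n - 7) - 144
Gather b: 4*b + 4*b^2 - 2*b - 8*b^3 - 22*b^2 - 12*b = -8*b^3 - 18*b^2 - 10*b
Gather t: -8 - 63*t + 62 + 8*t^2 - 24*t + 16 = 8*t^2 - 87*t + 70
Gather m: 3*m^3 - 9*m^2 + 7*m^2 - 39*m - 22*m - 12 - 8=3*m^3 - 2*m^2 - 61*m - 20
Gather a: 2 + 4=6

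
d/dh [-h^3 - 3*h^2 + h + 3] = -3*h^2 - 6*h + 1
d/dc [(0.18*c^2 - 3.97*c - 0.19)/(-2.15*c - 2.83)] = (-0.387*c^2 - 1.0188*c + 10.8266)/(4.6225*c^2 + 12.169*c + 8.0089)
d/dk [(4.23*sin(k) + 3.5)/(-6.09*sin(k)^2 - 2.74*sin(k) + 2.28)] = (25.7607*sin(k)^2 + 42.63*sin(k) + 19.2344)*cos(k)/(37.0881*sin(k)^4 + 33.3732*sin(k)^3 - 20.2628*sin(k)^2 - 12.4944*sin(k) + 5.1984)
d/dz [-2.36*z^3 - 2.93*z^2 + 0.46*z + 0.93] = -7.08*z^2 - 5.86*z + 0.46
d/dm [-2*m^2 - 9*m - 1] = -4*m - 9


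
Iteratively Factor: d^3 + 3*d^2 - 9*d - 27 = (d + 3)*(d^2 - 9) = (d - 3)*(d + 3)*(d + 3)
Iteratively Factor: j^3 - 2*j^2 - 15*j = (j + 3)*(j^2 - 5*j) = j*(j + 3)*(j - 5)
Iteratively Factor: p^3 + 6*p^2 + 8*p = (p + 4)*(p^2 + 2*p) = p*(p + 4)*(p + 2)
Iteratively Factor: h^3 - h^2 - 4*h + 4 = (h - 2)*(h^2 + h - 2) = (h - 2)*(h + 2)*(h - 1)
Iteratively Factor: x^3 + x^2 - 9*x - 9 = (x - 3)*(x^2 + 4*x + 3) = (x - 3)*(x + 3)*(x + 1)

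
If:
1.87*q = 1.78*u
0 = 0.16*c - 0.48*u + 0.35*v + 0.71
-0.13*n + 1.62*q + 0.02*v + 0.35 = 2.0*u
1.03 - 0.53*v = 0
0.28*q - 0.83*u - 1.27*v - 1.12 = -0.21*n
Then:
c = -15.50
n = 10.99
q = -2.16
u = -2.27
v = 1.94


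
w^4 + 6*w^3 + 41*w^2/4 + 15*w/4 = w*(w + 1/2)*(w + 5/2)*(w + 3)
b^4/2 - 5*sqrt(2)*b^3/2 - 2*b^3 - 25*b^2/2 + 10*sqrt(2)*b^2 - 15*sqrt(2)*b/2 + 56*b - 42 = (b/2 + sqrt(2))*(b - 3)*(b - 1)*(b - 7*sqrt(2))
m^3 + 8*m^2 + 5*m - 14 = (m - 1)*(m + 2)*(m + 7)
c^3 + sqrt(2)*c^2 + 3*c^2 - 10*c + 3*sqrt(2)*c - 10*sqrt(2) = (c - 2)*(c + 5)*(c + sqrt(2))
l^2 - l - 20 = (l - 5)*(l + 4)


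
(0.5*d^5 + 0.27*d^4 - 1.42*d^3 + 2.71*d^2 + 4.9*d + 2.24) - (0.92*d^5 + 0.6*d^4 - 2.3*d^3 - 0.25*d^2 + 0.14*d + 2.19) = -0.42*d^5 - 0.33*d^4 + 0.88*d^3 + 2.96*d^2 + 4.76*d + 0.0500000000000003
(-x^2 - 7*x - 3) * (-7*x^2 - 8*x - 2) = 7*x^4 + 57*x^3 + 79*x^2 + 38*x + 6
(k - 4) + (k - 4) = 2*k - 8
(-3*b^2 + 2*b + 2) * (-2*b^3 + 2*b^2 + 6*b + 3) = 6*b^5 - 10*b^4 - 18*b^3 + 7*b^2 + 18*b + 6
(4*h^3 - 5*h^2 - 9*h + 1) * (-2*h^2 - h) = -8*h^5 + 6*h^4 + 23*h^3 + 7*h^2 - h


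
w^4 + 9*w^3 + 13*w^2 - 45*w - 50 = (w - 2)*(w + 1)*(w + 5)^2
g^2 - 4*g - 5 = (g - 5)*(g + 1)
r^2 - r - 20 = (r - 5)*(r + 4)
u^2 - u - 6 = (u - 3)*(u + 2)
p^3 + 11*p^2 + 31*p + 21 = (p + 1)*(p + 3)*(p + 7)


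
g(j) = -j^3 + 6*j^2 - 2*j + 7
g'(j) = -3*j^2 + 12*j - 2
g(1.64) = 15.45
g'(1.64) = 9.61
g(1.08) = 10.58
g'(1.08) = 7.46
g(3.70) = 31.09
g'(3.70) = 1.33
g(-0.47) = 9.37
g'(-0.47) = -8.30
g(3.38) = 30.17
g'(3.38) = 4.29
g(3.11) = 28.73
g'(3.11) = 6.30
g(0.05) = 6.91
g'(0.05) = -1.41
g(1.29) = 12.26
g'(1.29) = 8.49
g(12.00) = -881.00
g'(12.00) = -290.00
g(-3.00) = 94.00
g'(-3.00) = -65.00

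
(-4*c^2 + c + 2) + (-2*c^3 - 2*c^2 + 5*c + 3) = -2*c^3 - 6*c^2 + 6*c + 5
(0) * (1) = 0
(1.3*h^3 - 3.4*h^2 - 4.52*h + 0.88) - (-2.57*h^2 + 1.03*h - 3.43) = 1.3*h^3 - 0.83*h^2 - 5.55*h + 4.31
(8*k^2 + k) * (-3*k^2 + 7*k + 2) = -24*k^4 + 53*k^3 + 23*k^2 + 2*k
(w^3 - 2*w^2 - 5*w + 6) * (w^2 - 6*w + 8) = w^5 - 8*w^4 + 15*w^3 + 20*w^2 - 76*w + 48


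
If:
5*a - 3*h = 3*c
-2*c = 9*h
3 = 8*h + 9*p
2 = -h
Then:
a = 21/5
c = 9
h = -2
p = 19/9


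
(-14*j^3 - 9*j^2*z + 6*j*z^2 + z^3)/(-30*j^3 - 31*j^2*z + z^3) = (-14*j^2 + 5*j*z + z^2)/(-30*j^2 - j*z + z^2)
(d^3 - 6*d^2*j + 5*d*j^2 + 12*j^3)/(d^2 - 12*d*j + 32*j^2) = (d^2 - 2*d*j - 3*j^2)/(d - 8*j)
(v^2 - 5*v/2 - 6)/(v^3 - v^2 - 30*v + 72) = (v + 3/2)/(v^2 + 3*v - 18)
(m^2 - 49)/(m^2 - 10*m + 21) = (m + 7)/(m - 3)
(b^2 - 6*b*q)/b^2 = (b - 6*q)/b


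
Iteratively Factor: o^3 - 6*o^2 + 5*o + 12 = (o - 4)*(o^2 - 2*o - 3) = (o - 4)*(o + 1)*(o - 3)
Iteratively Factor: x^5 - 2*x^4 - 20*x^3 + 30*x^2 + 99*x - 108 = (x - 3)*(x^4 + x^3 - 17*x^2 - 21*x + 36) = (x - 3)*(x + 3)*(x^3 - 2*x^2 - 11*x + 12) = (x - 4)*(x - 3)*(x + 3)*(x^2 + 2*x - 3) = (x - 4)*(x - 3)*(x + 3)^2*(x - 1)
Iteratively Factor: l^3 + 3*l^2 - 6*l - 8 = (l + 4)*(l^2 - l - 2) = (l + 1)*(l + 4)*(l - 2)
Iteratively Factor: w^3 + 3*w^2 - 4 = (w + 2)*(w^2 + w - 2) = (w - 1)*(w + 2)*(w + 2)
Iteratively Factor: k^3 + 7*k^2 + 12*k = (k + 3)*(k^2 + 4*k) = k*(k + 3)*(k + 4)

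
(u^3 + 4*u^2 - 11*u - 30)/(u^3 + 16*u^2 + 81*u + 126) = (u^3 + 4*u^2 - 11*u - 30)/(u^3 + 16*u^2 + 81*u + 126)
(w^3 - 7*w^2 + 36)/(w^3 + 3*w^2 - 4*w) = (w^3 - 7*w^2 + 36)/(w*(w^2 + 3*w - 4))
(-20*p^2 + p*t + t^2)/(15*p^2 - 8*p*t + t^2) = (-20*p^2 + p*t + t^2)/(15*p^2 - 8*p*t + t^2)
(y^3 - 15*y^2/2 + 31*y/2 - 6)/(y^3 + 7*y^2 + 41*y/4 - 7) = 2*(y^2 - 7*y + 12)/(2*y^2 + 15*y + 28)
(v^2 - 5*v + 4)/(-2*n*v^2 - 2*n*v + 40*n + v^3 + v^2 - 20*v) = (v - 1)/(-2*n*v - 10*n + v^2 + 5*v)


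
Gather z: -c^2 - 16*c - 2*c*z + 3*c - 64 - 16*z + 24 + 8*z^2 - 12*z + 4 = -c^2 - 13*c + 8*z^2 + z*(-2*c - 28) - 36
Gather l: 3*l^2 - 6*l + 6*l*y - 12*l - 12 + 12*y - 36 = 3*l^2 + l*(6*y - 18) + 12*y - 48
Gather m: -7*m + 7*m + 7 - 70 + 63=0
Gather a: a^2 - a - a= a^2 - 2*a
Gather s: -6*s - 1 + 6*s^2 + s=6*s^2 - 5*s - 1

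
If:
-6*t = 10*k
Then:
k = -3*t/5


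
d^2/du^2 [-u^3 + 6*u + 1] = -6*u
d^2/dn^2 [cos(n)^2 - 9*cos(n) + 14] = 9*cos(n) - 2*cos(2*n)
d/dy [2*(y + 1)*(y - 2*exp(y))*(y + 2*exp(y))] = 6*y^2 - 16*y*exp(2*y) + 4*y - 24*exp(2*y)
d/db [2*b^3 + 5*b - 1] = 6*b^2 + 5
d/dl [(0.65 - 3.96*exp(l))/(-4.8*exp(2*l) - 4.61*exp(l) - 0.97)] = (-19.008*exp(2*l) + 6.24*exp(l) + 6.8377)*exp(l)/(23.04*exp(4*l) + 44.256*exp(3*l) + 30.5641*exp(2*l) + 8.9434*exp(l) + 0.9409)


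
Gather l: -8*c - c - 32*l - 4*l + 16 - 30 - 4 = -9*c - 36*l - 18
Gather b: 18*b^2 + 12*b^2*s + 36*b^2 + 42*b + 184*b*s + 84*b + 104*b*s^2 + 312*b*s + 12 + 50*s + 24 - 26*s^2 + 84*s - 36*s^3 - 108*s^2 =b^2*(12*s + 54) + b*(104*s^2 + 496*s + 126) - 36*s^3 - 134*s^2 + 134*s + 36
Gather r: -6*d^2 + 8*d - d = -6*d^2 + 7*d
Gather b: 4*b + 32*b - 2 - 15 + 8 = 36*b - 9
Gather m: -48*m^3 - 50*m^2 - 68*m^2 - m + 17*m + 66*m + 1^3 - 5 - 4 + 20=-48*m^3 - 118*m^2 + 82*m + 12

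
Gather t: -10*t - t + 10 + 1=11 - 11*t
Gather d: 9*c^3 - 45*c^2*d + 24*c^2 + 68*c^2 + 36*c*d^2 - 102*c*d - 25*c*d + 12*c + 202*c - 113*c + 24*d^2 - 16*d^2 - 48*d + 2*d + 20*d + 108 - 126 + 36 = 9*c^3 + 92*c^2 + 101*c + d^2*(36*c + 8) + d*(-45*c^2 - 127*c - 26) + 18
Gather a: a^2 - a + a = a^2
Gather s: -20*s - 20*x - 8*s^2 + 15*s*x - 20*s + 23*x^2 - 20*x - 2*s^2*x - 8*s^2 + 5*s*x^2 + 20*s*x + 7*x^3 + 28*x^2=s^2*(-2*x - 16) + s*(5*x^2 + 35*x - 40) + 7*x^3 + 51*x^2 - 40*x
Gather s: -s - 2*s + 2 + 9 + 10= 21 - 3*s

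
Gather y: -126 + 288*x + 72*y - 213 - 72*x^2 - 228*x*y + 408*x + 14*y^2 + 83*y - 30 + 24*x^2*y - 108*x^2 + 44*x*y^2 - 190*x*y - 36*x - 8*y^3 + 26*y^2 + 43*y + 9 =-180*x^2 + 660*x - 8*y^3 + y^2*(44*x + 40) + y*(24*x^2 - 418*x + 198) - 360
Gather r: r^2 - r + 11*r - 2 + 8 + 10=r^2 + 10*r + 16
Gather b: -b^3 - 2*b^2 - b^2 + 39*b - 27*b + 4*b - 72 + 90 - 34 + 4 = -b^3 - 3*b^2 + 16*b - 12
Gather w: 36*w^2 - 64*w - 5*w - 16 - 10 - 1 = 36*w^2 - 69*w - 27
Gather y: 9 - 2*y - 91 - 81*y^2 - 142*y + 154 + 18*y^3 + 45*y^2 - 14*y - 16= 18*y^3 - 36*y^2 - 158*y + 56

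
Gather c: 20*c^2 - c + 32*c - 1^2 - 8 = 20*c^2 + 31*c - 9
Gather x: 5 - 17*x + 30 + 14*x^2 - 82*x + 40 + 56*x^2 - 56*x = 70*x^2 - 155*x + 75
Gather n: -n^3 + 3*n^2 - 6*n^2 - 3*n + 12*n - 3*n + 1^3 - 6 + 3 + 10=-n^3 - 3*n^2 + 6*n + 8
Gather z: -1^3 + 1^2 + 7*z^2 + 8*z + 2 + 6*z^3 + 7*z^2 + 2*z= 6*z^3 + 14*z^2 + 10*z + 2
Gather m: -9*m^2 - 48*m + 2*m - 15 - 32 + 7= -9*m^2 - 46*m - 40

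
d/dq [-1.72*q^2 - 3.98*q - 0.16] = -3.44*q - 3.98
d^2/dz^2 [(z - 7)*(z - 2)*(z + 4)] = 6*z - 10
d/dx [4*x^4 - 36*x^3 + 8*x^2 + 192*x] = 16*x^3 - 108*x^2 + 16*x + 192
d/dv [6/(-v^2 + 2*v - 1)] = 12*(v - 1)/(v^2 - 2*v + 1)^2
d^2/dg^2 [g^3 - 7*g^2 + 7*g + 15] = 6*g - 14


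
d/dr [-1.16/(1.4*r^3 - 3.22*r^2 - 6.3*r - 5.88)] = (4.872*r^2 - 7.4704*r - 7.308)/(-1.4*r^3 + 3.22*r^2 + 6.3*r + 5.88)^2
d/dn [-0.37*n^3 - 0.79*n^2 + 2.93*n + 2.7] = -1.11*n^2 - 1.58*n + 2.93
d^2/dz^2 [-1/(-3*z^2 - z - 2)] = 2*(-9*z^2 - 3*z + (6*z + 1)^2 - 6)/(3*z^2 + z + 2)^3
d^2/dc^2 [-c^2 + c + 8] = -2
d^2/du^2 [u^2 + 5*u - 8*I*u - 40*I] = 2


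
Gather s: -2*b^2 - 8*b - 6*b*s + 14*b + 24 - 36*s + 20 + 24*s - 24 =-2*b^2 + 6*b + s*(-6*b - 12) + 20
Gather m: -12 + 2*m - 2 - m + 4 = m - 10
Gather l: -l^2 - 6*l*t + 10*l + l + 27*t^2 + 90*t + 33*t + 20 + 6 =-l^2 + l*(11 - 6*t) + 27*t^2 + 123*t + 26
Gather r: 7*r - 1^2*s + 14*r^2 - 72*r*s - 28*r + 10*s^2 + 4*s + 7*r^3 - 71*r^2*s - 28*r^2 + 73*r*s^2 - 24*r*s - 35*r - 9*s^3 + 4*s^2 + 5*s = 7*r^3 + r^2*(-71*s - 14) + r*(73*s^2 - 96*s - 56) - 9*s^3 + 14*s^2 + 8*s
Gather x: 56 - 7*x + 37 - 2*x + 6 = 99 - 9*x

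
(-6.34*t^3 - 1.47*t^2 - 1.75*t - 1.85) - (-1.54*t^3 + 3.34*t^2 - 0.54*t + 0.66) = -4.8*t^3 - 4.81*t^2 - 1.21*t - 2.51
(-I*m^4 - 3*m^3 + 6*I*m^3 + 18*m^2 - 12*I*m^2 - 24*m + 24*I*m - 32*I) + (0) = -I*m^4 - 3*m^3 + 6*I*m^3 + 18*m^2 - 12*I*m^2 - 24*m + 24*I*m - 32*I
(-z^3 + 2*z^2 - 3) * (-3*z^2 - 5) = 3*z^5 - 6*z^4 + 5*z^3 - z^2 + 15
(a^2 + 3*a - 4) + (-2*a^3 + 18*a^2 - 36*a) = -2*a^3 + 19*a^2 - 33*a - 4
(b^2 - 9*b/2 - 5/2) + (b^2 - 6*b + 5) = 2*b^2 - 21*b/2 + 5/2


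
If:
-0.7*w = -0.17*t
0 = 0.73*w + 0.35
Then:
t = -1.97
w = -0.48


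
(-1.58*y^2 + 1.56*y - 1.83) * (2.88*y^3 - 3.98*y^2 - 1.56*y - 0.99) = -4.5504*y^5 + 10.7812*y^4 - 9.0144*y^3 + 6.414*y^2 + 1.3104*y + 1.8117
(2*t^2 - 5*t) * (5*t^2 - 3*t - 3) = 10*t^4 - 31*t^3 + 9*t^2 + 15*t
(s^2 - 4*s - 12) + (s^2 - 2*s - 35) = 2*s^2 - 6*s - 47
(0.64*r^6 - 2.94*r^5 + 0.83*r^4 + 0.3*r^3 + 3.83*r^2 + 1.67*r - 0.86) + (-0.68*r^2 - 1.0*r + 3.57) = 0.64*r^6 - 2.94*r^5 + 0.83*r^4 + 0.3*r^3 + 3.15*r^2 + 0.67*r + 2.71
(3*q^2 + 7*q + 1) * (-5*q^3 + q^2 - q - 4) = -15*q^5 - 32*q^4 - q^3 - 18*q^2 - 29*q - 4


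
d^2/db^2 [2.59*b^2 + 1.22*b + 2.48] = 5.18000000000000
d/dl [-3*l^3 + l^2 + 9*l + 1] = -9*l^2 + 2*l + 9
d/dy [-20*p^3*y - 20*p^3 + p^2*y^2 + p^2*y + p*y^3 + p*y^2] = p*(-20*p^2 + 2*p*y + p + 3*y^2 + 2*y)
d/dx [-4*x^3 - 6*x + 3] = -12*x^2 - 6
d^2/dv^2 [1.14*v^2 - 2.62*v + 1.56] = 2.28000000000000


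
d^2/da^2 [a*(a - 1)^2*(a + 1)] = 12*a^2 - 6*a - 2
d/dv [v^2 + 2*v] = 2*v + 2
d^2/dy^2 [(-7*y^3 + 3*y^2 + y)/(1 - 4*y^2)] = 6*(4*y^3 - 12*y^2 + 3*y - 1)/(64*y^6 - 48*y^4 + 12*y^2 - 1)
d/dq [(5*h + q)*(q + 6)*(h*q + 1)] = h*(5*h + q)*(q + 6) + (5*h + q)*(h*q + 1) + (q + 6)*(h*q + 1)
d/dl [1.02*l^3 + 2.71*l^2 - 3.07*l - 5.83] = 3.06*l^2 + 5.42*l - 3.07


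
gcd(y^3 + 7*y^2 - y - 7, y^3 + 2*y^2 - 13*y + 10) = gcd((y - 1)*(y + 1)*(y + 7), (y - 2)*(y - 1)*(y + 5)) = y - 1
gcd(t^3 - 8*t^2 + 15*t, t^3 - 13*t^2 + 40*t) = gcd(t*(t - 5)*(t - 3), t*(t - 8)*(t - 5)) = t^2 - 5*t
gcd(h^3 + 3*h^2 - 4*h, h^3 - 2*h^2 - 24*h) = h^2 + 4*h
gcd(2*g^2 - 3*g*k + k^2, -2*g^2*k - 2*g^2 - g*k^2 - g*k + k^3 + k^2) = 2*g - k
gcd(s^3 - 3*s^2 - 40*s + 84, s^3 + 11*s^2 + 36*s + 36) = s + 6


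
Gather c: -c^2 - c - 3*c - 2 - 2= -c^2 - 4*c - 4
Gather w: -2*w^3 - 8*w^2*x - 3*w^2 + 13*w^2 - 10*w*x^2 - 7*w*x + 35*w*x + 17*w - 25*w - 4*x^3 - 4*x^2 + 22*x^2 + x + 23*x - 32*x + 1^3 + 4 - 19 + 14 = -2*w^3 + w^2*(10 - 8*x) + w*(-10*x^2 + 28*x - 8) - 4*x^3 + 18*x^2 - 8*x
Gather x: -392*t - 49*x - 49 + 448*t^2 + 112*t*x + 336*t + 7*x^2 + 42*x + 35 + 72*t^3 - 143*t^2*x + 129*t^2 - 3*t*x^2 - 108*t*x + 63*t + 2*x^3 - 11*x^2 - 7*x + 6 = 72*t^3 + 577*t^2 + 7*t + 2*x^3 + x^2*(-3*t - 4) + x*(-143*t^2 + 4*t - 14) - 8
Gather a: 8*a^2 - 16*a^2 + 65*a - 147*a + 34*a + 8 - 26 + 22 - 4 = -8*a^2 - 48*a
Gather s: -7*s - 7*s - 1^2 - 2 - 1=-14*s - 4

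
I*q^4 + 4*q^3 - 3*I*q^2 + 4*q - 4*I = (q - 2*I)^2*(q + I)*(I*q + 1)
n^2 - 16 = (n - 4)*(n + 4)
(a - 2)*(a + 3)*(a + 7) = a^3 + 8*a^2 + a - 42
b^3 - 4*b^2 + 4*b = b*(b - 2)^2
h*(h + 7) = h^2 + 7*h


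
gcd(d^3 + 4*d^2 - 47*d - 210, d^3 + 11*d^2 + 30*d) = d^2 + 11*d + 30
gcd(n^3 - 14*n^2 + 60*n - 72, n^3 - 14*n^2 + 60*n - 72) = n^3 - 14*n^2 + 60*n - 72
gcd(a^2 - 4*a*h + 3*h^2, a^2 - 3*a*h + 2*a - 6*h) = a - 3*h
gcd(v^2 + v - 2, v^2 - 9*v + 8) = v - 1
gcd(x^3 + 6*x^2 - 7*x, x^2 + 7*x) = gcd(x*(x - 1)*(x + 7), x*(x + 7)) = x^2 + 7*x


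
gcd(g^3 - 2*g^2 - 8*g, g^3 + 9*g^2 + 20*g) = g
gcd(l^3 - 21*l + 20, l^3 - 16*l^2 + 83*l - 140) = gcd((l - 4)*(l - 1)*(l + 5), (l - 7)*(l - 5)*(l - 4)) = l - 4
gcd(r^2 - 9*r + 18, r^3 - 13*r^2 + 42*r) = r - 6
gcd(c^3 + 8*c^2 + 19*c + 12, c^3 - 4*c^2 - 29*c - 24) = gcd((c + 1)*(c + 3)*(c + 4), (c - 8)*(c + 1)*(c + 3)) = c^2 + 4*c + 3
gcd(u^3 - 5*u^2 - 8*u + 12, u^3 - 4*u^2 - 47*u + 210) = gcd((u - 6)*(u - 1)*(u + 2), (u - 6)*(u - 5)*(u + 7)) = u - 6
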